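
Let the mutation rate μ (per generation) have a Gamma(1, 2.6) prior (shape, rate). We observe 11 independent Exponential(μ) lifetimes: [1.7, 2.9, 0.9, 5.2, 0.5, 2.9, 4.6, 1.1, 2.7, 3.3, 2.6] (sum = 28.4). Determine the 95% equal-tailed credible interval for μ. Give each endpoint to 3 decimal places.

[0.200, 0.635]

Posterior: Gamma(1+11, 2.6+28.4) = Gamma(12, 31.0) (shape, rate).
Equal-tailed 95% interval: Gamma(12, 31.0) quantiles at 0.025 and 0.975.
Posterior mean ≈ 0.387, SD ≈ 0.112; a Normal approximation gives roughly [0.168, 0.606].
Exact: lower = 0.200; upper = 0.635.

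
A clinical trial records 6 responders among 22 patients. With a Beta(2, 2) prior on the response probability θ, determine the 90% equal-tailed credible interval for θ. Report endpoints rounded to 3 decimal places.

Posterior: Beta(2+6, 2+16) = Beta(8, 18).
Equal-tailed 90% interval: the 0.05 and 0.95 quantiles of Beta(8, 18).
Posterior mean ≈ 0.308, SD ≈ 0.089; a Normal approximation gives roughly [0.162, 0.454].
Exact: F⁻¹(0.05) = 0.170; F⁻¹(0.95) = 0.462.

[0.170, 0.462]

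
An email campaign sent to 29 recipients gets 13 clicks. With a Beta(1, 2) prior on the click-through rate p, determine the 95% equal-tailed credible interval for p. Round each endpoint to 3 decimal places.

Posterior: Beta(1+13, 2+16) = Beta(14, 18).
Equal-tailed 95% interval: the 0.025 and 0.975 quantiles of Beta(14, 18).
Posterior mean ≈ 0.438, SD ≈ 0.086; a Normal approximation gives roughly [0.268, 0.607].
Exact: F⁻¹(0.025) = 0.273; F⁻¹(0.975) = 0.609.

[0.273, 0.609]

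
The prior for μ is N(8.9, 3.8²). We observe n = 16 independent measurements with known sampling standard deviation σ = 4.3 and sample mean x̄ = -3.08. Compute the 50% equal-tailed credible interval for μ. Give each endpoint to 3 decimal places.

[-2.890, -1.495]

Posterior precision = 1/3.8² + 16/4.3² = 0.0693 + 0.8653 = 0.9346, so posterior SD = 1.0344.
Posterior mean = (8.9/3.8² + 16·-3.08/4.3²) / 0.9346 = -2.1923.
Interval: -2.1923 ± 0.674 × 1.0344 → [-2.890, -1.495].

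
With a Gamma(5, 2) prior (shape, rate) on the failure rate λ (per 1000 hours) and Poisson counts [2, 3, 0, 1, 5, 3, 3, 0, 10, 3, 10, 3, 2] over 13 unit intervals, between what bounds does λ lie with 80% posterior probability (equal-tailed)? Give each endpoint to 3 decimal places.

[2.745, 3.950]

Posterior: Gamma(5+45, 2+13) = Gamma(50, 15) (shape, rate).
Equal-tailed 80% interval: Gamma(50, 15) quantiles at 0.1 and 0.9.
Posterior mean ≈ 3.333, SD ≈ 0.471; a Normal approximation gives roughly [2.729, 3.937].
Exact: lower = 2.745; upper = 3.950.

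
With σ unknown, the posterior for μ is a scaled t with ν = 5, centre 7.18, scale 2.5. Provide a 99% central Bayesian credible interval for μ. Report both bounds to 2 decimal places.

The t_5 distribution is symmetric; the 99% interval is 7.18 ± t·2.5 with t_{0.995,5} = 4.032.
Half-width: 4.032 × 2.5 = 10.08.
7.18 − 10.08 = -2.90; 7.18 + 10.08 = 17.26.

[-2.90, 17.26]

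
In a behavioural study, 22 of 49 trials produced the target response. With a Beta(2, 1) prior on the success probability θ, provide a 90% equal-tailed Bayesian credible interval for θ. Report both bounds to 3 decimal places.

[0.350, 0.575]

Posterior: Beta(2+22, 1+27) = Beta(24, 28).
Equal-tailed 90% interval: the 0.05 and 0.95 quantiles of Beta(24, 28).
Posterior mean ≈ 0.462, SD ≈ 0.068; a Normal approximation gives roughly [0.349, 0.574].
Exact: F⁻¹(0.05) = 0.350; F⁻¹(0.95) = 0.575.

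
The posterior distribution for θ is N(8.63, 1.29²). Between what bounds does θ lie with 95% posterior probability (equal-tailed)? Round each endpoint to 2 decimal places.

The posterior is symmetric, so the 95% equal-tailed interval is θ = 8.63 ± z·1.29 with z = 1.960.
Half-width: 1.960 × 1.29 = 2.53.
8.63 − 2.53 = 6.10; 8.63 + 2.53 = 11.16.

[6.10, 11.16]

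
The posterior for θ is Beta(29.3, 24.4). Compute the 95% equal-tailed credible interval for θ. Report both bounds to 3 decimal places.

Posterior: Beta(29.3, 24.4).
Equal-tailed 95% interval: the 0.025 and 0.975 quantiles of Beta(29.3, 24.4).
Posterior mean ≈ 0.546, SD ≈ 0.067; a Normal approximation gives roughly [0.414, 0.678].
Exact: F⁻¹(0.025) = 0.413; F⁻¹(0.975) = 0.675.

[0.413, 0.675]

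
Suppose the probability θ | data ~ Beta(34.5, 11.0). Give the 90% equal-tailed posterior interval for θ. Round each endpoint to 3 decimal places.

[0.649, 0.855]

Posterior: Beta(34.5, 11.0).
Equal-tailed 90% interval: the 0.05 and 0.95 quantiles of Beta(34.5, 11.0).
Posterior mean ≈ 0.758, SD ≈ 0.063; a Normal approximation gives roughly [0.655, 0.862].
Exact: F⁻¹(0.05) = 0.649; F⁻¹(0.95) = 0.855.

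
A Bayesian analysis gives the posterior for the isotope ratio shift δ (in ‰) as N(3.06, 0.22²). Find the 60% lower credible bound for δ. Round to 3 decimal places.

Need L with P(δ ≥ L) = 0.60: L = 3.06 − z_{0.4}·0.22.
z = 0.253; L = 3.06 − 0.253 × 0.22 = 3.004.

3.004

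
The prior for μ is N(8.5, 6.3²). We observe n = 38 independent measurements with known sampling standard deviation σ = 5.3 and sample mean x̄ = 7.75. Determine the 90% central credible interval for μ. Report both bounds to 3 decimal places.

Posterior precision = 1/6.3² + 38/5.3² = 0.0252 + 1.3528 = 1.3780, so posterior SD = 0.8519.
Posterior mean = (8.5/6.3² + 38·7.75/5.3²) / 1.3780 = 7.7637.
Interval: 7.7637 ± 1.645 × 0.8519 → [6.362, 9.165].

[6.362, 9.165]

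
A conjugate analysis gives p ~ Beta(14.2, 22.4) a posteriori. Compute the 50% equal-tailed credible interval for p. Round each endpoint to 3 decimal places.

[0.332, 0.441]

Posterior: Beta(14.2, 22.4).
Equal-tailed 50% interval: the 0.25 and 0.75 quantiles of Beta(14.2, 22.4).
Posterior mean ≈ 0.388, SD ≈ 0.079; a Normal approximation gives roughly [0.334, 0.442].
Exact: F⁻¹(0.25) = 0.332; F⁻¹(0.75) = 0.441.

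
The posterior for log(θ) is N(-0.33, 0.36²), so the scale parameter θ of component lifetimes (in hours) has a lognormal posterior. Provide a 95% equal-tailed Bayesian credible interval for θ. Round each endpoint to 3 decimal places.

On the log scale the 95% interval is -0.33 ± 1.960 × 0.36 = [-1.0356, 0.3756].
Exponentiate: [e^-1.0356, e^0.3756] = [0.355, 1.456].

[0.355, 1.456]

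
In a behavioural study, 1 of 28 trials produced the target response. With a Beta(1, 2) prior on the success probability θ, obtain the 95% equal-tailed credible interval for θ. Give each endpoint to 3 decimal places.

[0.008, 0.172]

Posterior: Beta(1+1, 2+27) = Beta(2, 29).
Equal-tailed 95% interval: the 0.025 and 0.975 quantiles of Beta(2, 29).
Posterior mean ≈ 0.065, SD ≈ 0.043; a Normal approximation gives roughly [-0.021, 0.150].
Exact: F⁻¹(0.025) = 0.008; F⁻¹(0.975) = 0.172.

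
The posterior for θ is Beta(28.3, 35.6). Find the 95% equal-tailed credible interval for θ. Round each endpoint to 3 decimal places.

[0.324, 0.565]

Posterior: Beta(28.3, 35.6).
Equal-tailed 95% interval: the 0.025 and 0.975 quantiles of Beta(28.3, 35.6).
Posterior mean ≈ 0.443, SD ≈ 0.062; a Normal approximation gives roughly [0.322, 0.564].
Exact: F⁻¹(0.025) = 0.324; F⁻¹(0.975) = 0.565.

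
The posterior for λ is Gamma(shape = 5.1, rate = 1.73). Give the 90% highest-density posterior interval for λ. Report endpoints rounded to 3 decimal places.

[0.907, 4.910]

The posterior is unimodal and skewed, so the HPD interval has equal density at both endpoints and is the shortest 90% interval.
Solving f(0.907) = f(4.910) with F(4.910) − F(0.907) = 0.90 gives [0.907, 4.910].
For comparison, the equal-tailed interval is [1.175, 5.371]; the HPD is narrower and shifted toward the mode.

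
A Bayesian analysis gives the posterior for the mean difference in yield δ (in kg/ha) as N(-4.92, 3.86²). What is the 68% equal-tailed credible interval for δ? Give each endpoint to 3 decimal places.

[-8.759, -1.081]

The posterior is symmetric, so the 68% equal-tailed interval is δ = -4.92 ± z·3.86 with z = 0.994.
Half-width: 0.994 × 3.86 = 3.839.
-4.92 − 3.839 = -8.759; -4.92 + 3.839 = -1.081.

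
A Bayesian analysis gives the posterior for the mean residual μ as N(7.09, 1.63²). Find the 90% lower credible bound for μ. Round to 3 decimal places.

5.001

Need L with P(μ ≥ L) = 0.90: L = 7.09 − z_{0.1}·1.63.
z = 1.282; L = 7.09 − 1.282 × 1.63 = 5.001.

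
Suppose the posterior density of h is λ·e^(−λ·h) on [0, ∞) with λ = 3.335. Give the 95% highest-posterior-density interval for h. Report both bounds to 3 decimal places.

The exponential density is strictly decreasing on [0, ∞), so the HPD interval is anchored at 0: [0, q] with P(h ≤ q) = 0.95.
q = −ln(1 − 0.95) / 3.335 = 2.9957 / 3.335 = 0.898.

[0.000, 0.898]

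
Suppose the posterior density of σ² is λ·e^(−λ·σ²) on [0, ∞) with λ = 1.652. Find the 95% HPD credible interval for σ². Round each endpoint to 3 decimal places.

The exponential density is strictly decreasing on [0, ∞), so the HPD interval is anchored at 0: [0, q] with P(σ² ≤ q) = 0.95.
q = −ln(1 − 0.95) / 1.652 = 2.9957 / 1.652 = 1.813.

[0.000, 1.813]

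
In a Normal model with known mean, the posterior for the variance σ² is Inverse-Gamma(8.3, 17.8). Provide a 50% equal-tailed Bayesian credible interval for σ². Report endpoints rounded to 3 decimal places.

Inverse-Gamma(8.3, 17.8) quantiles: F⁻¹(0.25) and F⁻¹(0.75).
Equivalently, 1/σ² ~ Gamma(8.3, rate = 17.8); invert its 0.75 and 0.25 quantiles.
Posterior mean ≈ 2.438, SD ≈ 0.971; a Normal approximation gives roughly [1.783, 3.094].
Exact: lower = 1.776; upper = 2.862.

[1.776, 2.862]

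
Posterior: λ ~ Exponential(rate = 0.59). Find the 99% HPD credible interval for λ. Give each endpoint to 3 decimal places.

[0.000, 7.805]

The exponential density is strictly decreasing on [0, ∞), so the HPD interval is anchored at 0: [0, q] with P(λ ≤ q) = 0.99.
q = −ln(1 − 0.99) / 0.59 = 4.6052 / 0.59 = 7.805.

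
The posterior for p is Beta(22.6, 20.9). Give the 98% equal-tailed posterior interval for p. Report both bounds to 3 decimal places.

[0.346, 0.690]

Posterior: Beta(22.6, 20.9).
Equal-tailed 98% interval: the 0.01 and 0.99 quantiles of Beta(22.6, 20.9).
Posterior mean ≈ 0.520, SD ≈ 0.075; a Normal approximation gives roughly [0.345, 0.694].
Exact: F⁻¹(0.01) = 0.346; F⁻¹(0.99) = 0.690.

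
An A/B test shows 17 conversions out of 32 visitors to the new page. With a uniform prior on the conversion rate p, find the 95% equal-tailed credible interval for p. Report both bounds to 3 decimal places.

Posterior: Beta(1+17, 1+15) = Beta(18, 16).
Equal-tailed 95% interval: the 0.025 and 0.975 quantiles of Beta(18, 16).
Posterior mean ≈ 0.529, SD ≈ 0.084; a Normal approximation gives roughly [0.364, 0.695].
Exact: F⁻¹(0.025) = 0.364; F⁻¹(0.975) = 0.692.

[0.364, 0.692]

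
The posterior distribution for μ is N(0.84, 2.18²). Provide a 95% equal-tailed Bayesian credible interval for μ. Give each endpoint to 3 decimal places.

[-3.433, 5.113]

The posterior is symmetric, so the 95% equal-tailed interval is μ = 0.84 ± z·2.18 with z = 1.960.
Half-width: 1.960 × 2.18 = 4.273.
0.84 − 4.273 = -3.433; 0.84 + 4.273 = 5.113.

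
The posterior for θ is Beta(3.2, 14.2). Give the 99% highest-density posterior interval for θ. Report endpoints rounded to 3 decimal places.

The posterior is unimodal and skewed, so the HPD interval has equal density at both endpoints and is the shortest 99% interval.
Solving f(0.015) = f(0.441) with F(0.441) − F(0.015) = 0.99 gives [0.015, 0.441].
For comparison, the equal-tailed interval is [0.026, 0.469]; the HPD is narrower and shifted toward the mode.

[0.015, 0.441]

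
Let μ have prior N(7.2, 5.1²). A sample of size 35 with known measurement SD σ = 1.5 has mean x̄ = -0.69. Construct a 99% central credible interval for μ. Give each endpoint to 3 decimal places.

Posterior precision = 1/5.1² + 35/1.5² = 0.0384 + 15.5556 = 15.5940, so posterior SD = 0.2532.
Posterior mean = (7.2/5.1² + 35·-0.69/1.5²) / 15.5940 = -0.6705.
Interval: -0.6705 ± 2.576 × 0.2532 → [-1.323, -0.018].

[-1.323, -0.018]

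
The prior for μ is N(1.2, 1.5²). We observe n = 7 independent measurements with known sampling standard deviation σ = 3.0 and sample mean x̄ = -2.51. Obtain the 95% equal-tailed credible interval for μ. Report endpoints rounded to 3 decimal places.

Posterior precision = 1/1.5² + 7/3.0² = 0.4444 + 0.7778 = 1.2222, so posterior SD = 0.9045.
Posterior mean = (1.2/1.5² + 7·-2.51/3.0²) / 1.2222 = -1.1609.
Interval: -1.1609 ± 1.960 × 0.9045 → [-2.934, 0.612].

[-2.934, 0.612]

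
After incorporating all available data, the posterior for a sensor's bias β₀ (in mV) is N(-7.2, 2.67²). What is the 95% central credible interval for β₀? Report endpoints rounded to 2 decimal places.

[-12.43, -1.97]

The posterior is symmetric, so the 95% equal-tailed interval is β₀ = -7.2 ± z·2.67 with z = 1.960.
Half-width: 1.960 × 2.67 = 5.23.
-7.2 − 5.23 = -12.43; -7.2 + 5.23 = -1.97.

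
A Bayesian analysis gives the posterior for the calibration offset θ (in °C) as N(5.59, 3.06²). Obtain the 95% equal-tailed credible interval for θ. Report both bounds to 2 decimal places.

The posterior is symmetric, so the 95% equal-tailed interval is θ = 5.59 ± z·3.06 with z = 1.960.
Half-width: 1.960 × 3.06 = 6.00.
5.59 − 6.00 = -0.41; 5.59 + 6.00 = 11.59.

[-0.41, 11.59]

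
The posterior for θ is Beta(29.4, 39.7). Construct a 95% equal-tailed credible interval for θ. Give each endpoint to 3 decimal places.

[0.312, 0.543]

Posterior: Beta(29.4, 39.7).
Equal-tailed 95% interval: the 0.025 and 0.975 quantiles of Beta(29.4, 39.7).
Posterior mean ≈ 0.425, SD ≈ 0.059; a Normal approximation gives roughly [0.310, 0.541].
Exact: F⁻¹(0.025) = 0.312; F⁻¹(0.975) = 0.543.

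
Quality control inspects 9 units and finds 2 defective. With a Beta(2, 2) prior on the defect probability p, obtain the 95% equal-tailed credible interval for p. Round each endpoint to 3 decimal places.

[0.099, 0.572]

Posterior: Beta(2+2, 2+7) = Beta(4, 9).
Equal-tailed 95% interval: the 0.025 and 0.975 quantiles of Beta(4, 9).
Posterior mean ≈ 0.308, SD ≈ 0.123; a Normal approximation gives roughly [0.066, 0.549].
Exact: F⁻¹(0.025) = 0.099; F⁻¹(0.975) = 0.572.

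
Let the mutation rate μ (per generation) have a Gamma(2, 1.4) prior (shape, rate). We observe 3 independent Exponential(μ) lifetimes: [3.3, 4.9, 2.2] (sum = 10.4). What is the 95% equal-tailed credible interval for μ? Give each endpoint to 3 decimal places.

[0.138, 0.868]

Posterior: Gamma(2+3, 1.4+10.4) = Gamma(5, 11.8) (shape, rate).
Equal-tailed 95% interval: Gamma(5, 11.8) quantiles at 0.025 and 0.975.
Posterior mean ≈ 0.424, SD ≈ 0.189; a Normal approximation gives roughly [0.052, 0.795].
Exact: lower = 0.138; upper = 0.868.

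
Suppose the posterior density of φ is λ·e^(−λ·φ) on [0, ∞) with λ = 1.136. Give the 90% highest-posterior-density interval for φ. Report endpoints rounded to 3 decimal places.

[0.000, 2.027]

The exponential density is strictly decreasing on [0, ∞), so the HPD interval is anchored at 0: [0, q] with P(φ ≤ q) = 0.90.
q = −ln(1 − 0.90) / 1.136 = 2.3026 / 1.136 = 2.027.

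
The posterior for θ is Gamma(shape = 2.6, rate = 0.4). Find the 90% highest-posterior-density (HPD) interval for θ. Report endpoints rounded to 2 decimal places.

[0.69, 12.18]

The posterior is unimodal and skewed, so the HPD interval has equal density at both endpoints and is the shortest 90% interval.
Solving f(0.69) = f(12.18) with F(12.18) − F(0.69) = 0.90 gives [0.69, 12.18].
For comparison, the equal-tailed interval is [1.55, 14.22]; the HPD is narrower and shifted toward the mode.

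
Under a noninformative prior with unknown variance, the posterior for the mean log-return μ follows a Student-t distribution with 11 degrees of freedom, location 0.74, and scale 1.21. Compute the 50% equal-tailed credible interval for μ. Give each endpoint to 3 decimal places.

[-0.104, 1.584]

The t_11 distribution is symmetric; the 50% interval is 0.74 ± t·1.21 with t_{0.75,11} = 0.697.
Half-width: 0.697 × 1.21 = 0.844.
0.74 − 0.844 = -0.104; 0.74 + 0.844 = 1.584.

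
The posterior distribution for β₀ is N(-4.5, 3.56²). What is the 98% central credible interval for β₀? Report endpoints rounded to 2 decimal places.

The posterior is symmetric, so the 98% equal-tailed interval is β₀ = -4.5 ± z·3.56 with z = 2.326.
Half-width: 2.326 × 3.56 = 8.28.
-4.5 − 8.28 = -12.78; -4.5 + 8.28 = 3.78.

[-12.78, 3.78]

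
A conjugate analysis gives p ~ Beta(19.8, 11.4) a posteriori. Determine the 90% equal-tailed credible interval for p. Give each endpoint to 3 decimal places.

[0.490, 0.769]

Posterior: Beta(19.8, 11.4).
Equal-tailed 90% interval: the 0.05 and 0.95 quantiles of Beta(19.8, 11.4).
Posterior mean ≈ 0.635, SD ≈ 0.085; a Normal approximation gives roughly [0.495, 0.774].
Exact: F⁻¹(0.05) = 0.490; F⁻¹(0.95) = 0.769.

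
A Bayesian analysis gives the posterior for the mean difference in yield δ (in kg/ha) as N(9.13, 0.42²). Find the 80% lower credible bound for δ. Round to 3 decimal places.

Need L with P(δ ≥ L) = 0.80: L = 9.13 − z_{0.2}·0.42.
z = 0.842; L = 9.13 − 0.842 × 0.42 = 8.777.

8.777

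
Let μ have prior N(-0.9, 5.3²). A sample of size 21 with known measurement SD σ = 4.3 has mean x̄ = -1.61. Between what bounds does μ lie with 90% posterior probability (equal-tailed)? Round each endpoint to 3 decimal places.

[-3.108, -0.069]

Posterior precision = 1/5.3² + 21/4.3² = 0.0356 + 1.1357 = 1.1713, so posterior SD = 0.9240.
Posterior mean = (-0.9/5.3² + 21·-1.61/4.3²) / 1.1713 = -1.5884.
Interval: -1.5884 ± 1.645 × 0.9240 → [-3.108, -0.069].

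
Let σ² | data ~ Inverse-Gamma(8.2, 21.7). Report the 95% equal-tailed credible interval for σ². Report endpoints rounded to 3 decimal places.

Inverse-Gamma(8.2, 21.7) quantiles: F⁻¹(0.025) and F⁻¹(0.975).
Equivalently, 1/σ² ~ Gamma(8.2, rate = 21.7); invert its 0.975 and 0.025 quantiles.
Posterior mean ≈ 3.014, SD ≈ 1.210; a Normal approximation gives roughly [0.642, 5.386].
Exact: lower = 1.477; upper = 6.054.

[1.477, 6.054]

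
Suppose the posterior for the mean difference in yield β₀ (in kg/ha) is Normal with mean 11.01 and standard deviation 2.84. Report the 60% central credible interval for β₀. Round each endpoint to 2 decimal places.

[8.62, 13.40]

The posterior is symmetric, so the 60% equal-tailed interval is β₀ = 11.01 ± z·2.84 with z = 0.842.
Half-width: 0.842 × 2.84 = 2.39.
11.01 − 2.39 = 8.62; 11.01 + 2.39 = 13.40.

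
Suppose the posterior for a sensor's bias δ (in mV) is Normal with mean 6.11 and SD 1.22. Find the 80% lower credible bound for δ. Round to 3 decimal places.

Need L with P(δ ≥ L) = 0.80: L = 6.11 − z_{0.2}·1.22.
z = 0.842; L = 6.11 − 0.842 × 1.22 = 5.083.

5.083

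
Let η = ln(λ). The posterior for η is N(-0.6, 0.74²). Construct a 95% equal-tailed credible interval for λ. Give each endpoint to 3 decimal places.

[0.129, 2.341]

On the log scale the 95% interval is -0.6 ± 1.960 × 0.74 = [-2.0504, 0.8504].
Exponentiate: [e^-2.0504, e^0.8504] = [0.129, 2.341].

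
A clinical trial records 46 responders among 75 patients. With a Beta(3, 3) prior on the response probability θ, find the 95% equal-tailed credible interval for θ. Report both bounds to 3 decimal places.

Posterior: Beta(3+46, 3+29) = Beta(49, 32).
Equal-tailed 95% interval: the 0.025 and 0.975 quantiles of Beta(49, 32).
Posterior mean ≈ 0.605, SD ≈ 0.054; a Normal approximation gives roughly [0.499, 0.711].
Exact: F⁻¹(0.025) = 0.497; F⁻¹(0.975) = 0.708.

[0.497, 0.708]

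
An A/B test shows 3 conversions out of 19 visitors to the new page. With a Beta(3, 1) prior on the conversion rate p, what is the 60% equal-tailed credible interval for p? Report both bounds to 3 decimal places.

Posterior: Beta(3+3, 1+16) = Beta(6, 17).
Equal-tailed 60% interval: the 0.2 and 0.8 quantiles of Beta(6, 17).
Posterior mean ≈ 0.261, SD ≈ 0.090; a Normal approximation gives roughly [0.185, 0.336].
Exact: F⁻¹(0.2) = 0.182; F⁻¹(0.8) = 0.336.

[0.182, 0.336]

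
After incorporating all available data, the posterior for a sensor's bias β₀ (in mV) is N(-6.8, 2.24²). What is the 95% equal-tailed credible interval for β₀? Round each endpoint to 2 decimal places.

[-11.19, -2.41]

The posterior is symmetric, so the 95% equal-tailed interval is β₀ = -6.8 ± z·2.24 with z = 1.960.
Half-width: 1.960 × 2.24 = 4.39.
-6.8 − 4.39 = -11.19; -6.8 + 4.39 = -2.41.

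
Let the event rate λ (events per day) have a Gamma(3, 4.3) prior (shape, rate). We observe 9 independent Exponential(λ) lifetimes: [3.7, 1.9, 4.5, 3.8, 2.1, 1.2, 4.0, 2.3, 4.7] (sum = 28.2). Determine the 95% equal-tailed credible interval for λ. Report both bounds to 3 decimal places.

Posterior: Gamma(3+9, 4.3+28.2) = Gamma(12, 32.5) (shape, rate).
Equal-tailed 95% interval: Gamma(12, 32.5) quantiles at 0.025 and 0.975.
Posterior mean ≈ 0.369, SD ≈ 0.107; a Normal approximation gives roughly [0.160, 0.578].
Exact: lower = 0.191; upper = 0.606.

[0.191, 0.606]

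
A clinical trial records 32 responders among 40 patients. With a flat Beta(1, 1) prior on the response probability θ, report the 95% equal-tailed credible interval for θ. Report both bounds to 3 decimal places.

Posterior: Beta(1+32, 1+8) = Beta(33, 9).
Equal-tailed 95% interval: the 0.025 and 0.975 quantiles of Beta(33, 9).
Posterior mean ≈ 0.786, SD ≈ 0.063; a Normal approximation gives roughly [0.663, 0.908].
Exact: F⁻¹(0.025) = 0.651; F⁻¹(0.975) = 0.894.

[0.651, 0.894]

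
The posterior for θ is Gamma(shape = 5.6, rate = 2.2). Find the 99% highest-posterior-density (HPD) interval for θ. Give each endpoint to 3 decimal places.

The posterior is unimodal and skewed, so the HPD interval has equal density at both endpoints and is the shortest 99% interval.
Solving f(0.453) = f(5.777) with F(5.777) − F(0.453) = 0.99 gives [0.453, 5.777].
For comparison, the equal-tailed interval is [0.613, 6.152]; the HPD is narrower and shifted toward the mode.

[0.453, 5.777]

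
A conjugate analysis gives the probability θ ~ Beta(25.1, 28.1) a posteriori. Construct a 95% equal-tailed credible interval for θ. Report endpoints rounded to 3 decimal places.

[0.340, 0.605]

Posterior: Beta(25.1, 28.1).
Equal-tailed 95% interval: the 0.025 and 0.975 quantiles of Beta(25.1, 28.1).
Posterior mean ≈ 0.472, SD ≈ 0.068; a Normal approximation gives roughly [0.339, 0.605].
Exact: F⁻¹(0.025) = 0.340; F⁻¹(0.975) = 0.605.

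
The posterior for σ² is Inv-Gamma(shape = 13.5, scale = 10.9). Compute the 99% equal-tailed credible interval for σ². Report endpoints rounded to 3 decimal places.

[0.439, 1.846]

Inverse-Gamma(13.5, 10.9) quantiles: F⁻¹(0.005) and F⁻¹(0.995).
Equivalently, 1/σ² ~ Gamma(13.5, rate = 10.9); invert its 0.995 and 0.005 quantiles.
Posterior mean ≈ 0.872, SD ≈ 0.257; a Normal approximation gives roughly [0.210, 1.534].
Exact: lower = 0.439; upper = 1.846.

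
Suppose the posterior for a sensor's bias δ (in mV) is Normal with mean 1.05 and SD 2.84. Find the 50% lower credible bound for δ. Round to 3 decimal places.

Need L with P(δ ≥ L) = 0.50: L = 1.05 − z_{0.5}·2.84.
z = 0.000; L = 1.05 − 0.000 × 2.84 = 1.050.

1.050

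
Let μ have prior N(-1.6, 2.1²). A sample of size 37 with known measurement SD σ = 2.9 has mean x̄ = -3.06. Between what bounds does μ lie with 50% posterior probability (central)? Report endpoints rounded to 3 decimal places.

[-3.302, -2.675]

Posterior precision = 1/2.1² + 37/2.9² = 0.2268 + 4.3995 = 4.6263, so posterior SD = 0.4649.
Posterior mean = (-1.6/2.1² + 37·-3.06/2.9²) / 4.6263 = -2.9884.
Interval: -2.9884 ± 0.674 × 0.4649 → [-3.302, -2.675].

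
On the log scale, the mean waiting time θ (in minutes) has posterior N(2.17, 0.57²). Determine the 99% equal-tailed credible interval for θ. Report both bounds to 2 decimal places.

On the log scale the 99% interval is 2.17 ± 2.576 × 0.57 = [0.7018, 3.6382].
Exponentiate: [e^0.7018, e^3.6382] = [2.02, 38.02].

[2.02, 38.02]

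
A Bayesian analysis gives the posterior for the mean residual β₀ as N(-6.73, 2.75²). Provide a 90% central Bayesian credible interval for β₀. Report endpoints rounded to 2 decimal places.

The posterior is symmetric, so the 90% equal-tailed interval is β₀ = -6.73 ± z·2.75 with z = 1.645.
Half-width: 1.645 × 2.75 = 4.52.
-6.73 − 4.52 = -11.25; -6.73 + 4.52 = -2.21.

[-11.25, -2.21]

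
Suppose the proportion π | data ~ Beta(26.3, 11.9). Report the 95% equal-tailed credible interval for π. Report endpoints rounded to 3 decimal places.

[0.535, 0.823]

Posterior: Beta(26.3, 11.9).
Equal-tailed 95% interval: the 0.025 and 0.975 quantiles of Beta(26.3, 11.9).
Posterior mean ≈ 0.688, SD ≈ 0.074; a Normal approximation gives roughly [0.544, 0.833].
Exact: F⁻¹(0.025) = 0.535; F⁻¹(0.975) = 0.823.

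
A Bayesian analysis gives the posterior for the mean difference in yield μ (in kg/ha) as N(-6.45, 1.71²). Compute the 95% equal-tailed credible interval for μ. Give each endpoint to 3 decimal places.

[-9.802, -3.098]

The posterior is symmetric, so the 95% equal-tailed interval is μ = -6.45 ± z·1.71 with z = 1.960.
Half-width: 1.960 × 1.71 = 3.352.
-6.45 − 3.352 = -9.802; -6.45 + 3.352 = -3.098.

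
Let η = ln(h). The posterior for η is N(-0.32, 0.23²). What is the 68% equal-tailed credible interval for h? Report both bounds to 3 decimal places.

On the log scale the 68% interval is -0.32 ± 0.994 × 0.23 = [-0.5487, -0.0913].
Exponentiate: [e^-0.5487, e^-0.0913] = [0.578, 0.913].

[0.578, 0.913]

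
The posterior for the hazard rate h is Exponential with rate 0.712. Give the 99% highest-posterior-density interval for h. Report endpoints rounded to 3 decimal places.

[0.000, 6.468]

The exponential density is strictly decreasing on [0, ∞), so the HPD interval is anchored at 0: [0, q] with P(h ≤ q) = 0.99.
q = −ln(1 − 0.99) / 0.712 = 4.6052 / 0.712 = 6.468.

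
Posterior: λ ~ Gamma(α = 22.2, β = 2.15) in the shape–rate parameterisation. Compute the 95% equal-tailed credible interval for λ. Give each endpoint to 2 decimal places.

Posterior: Gamma(shape 22.2, rate 2.15).
Equal-tailed 95% interval: Gamma(22.2, 2.15) quantiles at 0.025 and 0.975.
Posterior mean ≈ 10.33, SD ≈ 2.19; a Normal approximation gives roughly [6.03, 14.62].
Exact: lower = 6.49; upper = 15.04.

[6.49, 15.04]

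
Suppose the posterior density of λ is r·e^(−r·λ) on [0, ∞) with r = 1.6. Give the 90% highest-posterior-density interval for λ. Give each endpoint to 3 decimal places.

[0.000, 1.439]

The exponential density is strictly decreasing on [0, ∞), so the HPD interval is anchored at 0: [0, q] with P(λ ≤ q) = 0.90.
q = −ln(1 − 0.90) / 1.6 = 2.3026 / 1.6 = 1.439.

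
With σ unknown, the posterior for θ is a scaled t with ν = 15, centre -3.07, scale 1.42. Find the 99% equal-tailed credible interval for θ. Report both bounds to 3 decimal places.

The t_15 distribution is symmetric; the 99% interval is -3.07 ± t·1.42 with t_{0.995,15} = 2.947.
Half-width: 2.947 × 1.42 = 4.184.
-3.07 − 4.184 = -7.254; -3.07 + 4.184 = 1.114.

[-7.254, 1.114]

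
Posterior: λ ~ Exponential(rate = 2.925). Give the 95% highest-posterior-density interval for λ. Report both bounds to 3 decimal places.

[0.000, 1.024]

The exponential density is strictly decreasing on [0, ∞), so the HPD interval is anchored at 0: [0, q] with P(λ ≤ q) = 0.95.
q = −ln(1 − 0.95) / 2.925 = 2.9957 / 2.925 = 1.024.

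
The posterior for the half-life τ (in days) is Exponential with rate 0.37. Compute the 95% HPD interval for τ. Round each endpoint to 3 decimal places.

[0.000, 8.097]

The exponential density is strictly decreasing on [0, ∞), so the HPD interval is anchored at 0: [0, q] with P(τ ≤ q) = 0.95.
q = −ln(1 − 0.95) / 0.37 = 2.9957 / 0.37 = 8.097.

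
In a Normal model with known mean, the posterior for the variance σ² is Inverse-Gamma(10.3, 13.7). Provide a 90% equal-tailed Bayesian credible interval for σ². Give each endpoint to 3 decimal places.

[0.852, 2.426]

Inverse-Gamma(10.3, 13.7) quantiles: F⁻¹(0.05) and F⁻¹(0.95).
Equivalently, 1/σ² ~ Gamma(10.3, rate = 13.7); invert its 0.95 and 0.05 quantiles.
Posterior mean ≈ 1.473, SD ≈ 0.511; a Normal approximation gives roughly [0.632, 2.314].
Exact: lower = 0.852; upper = 2.426.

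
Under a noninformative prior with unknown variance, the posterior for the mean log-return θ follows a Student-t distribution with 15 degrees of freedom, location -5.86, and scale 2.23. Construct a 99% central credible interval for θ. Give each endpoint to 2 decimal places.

The t_15 distribution is symmetric; the 99% interval is -5.86 ± t·2.23 with t_{0.995,15} = 2.947.
Half-width: 2.947 × 2.23 = 6.57.
-5.86 − 6.57 = -12.43; -5.86 + 6.57 = 0.71.

[-12.43, 0.71]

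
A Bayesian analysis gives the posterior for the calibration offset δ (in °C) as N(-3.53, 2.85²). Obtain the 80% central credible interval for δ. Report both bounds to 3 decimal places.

[-7.182, 0.122]

The posterior is symmetric, so the 80% equal-tailed interval is δ = -3.53 ± z·2.85 with z = 1.282.
Half-width: 1.282 × 2.85 = 3.652.
-3.53 − 3.652 = -7.182; -3.53 + 3.652 = 0.122.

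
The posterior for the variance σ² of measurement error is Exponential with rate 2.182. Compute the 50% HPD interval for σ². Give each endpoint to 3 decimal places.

The exponential density is strictly decreasing on [0, ∞), so the HPD interval is anchored at 0: [0, q] with P(σ² ≤ q) = 0.50.
q = −ln(1 − 0.50) / 2.182 = 0.6931 / 2.182 = 0.318.

[0.000, 0.318]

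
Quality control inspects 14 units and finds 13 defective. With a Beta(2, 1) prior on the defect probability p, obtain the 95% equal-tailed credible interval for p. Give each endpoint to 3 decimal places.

Posterior: Beta(2+13, 1+1) = Beta(15, 2).
Equal-tailed 95% interval: the 0.025 and 0.975 quantiles of Beta(15, 2).
Posterior mean ≈ 0.882, SD ≈ 0.076; a Normal approximation gives roughly [0.734, 1.031].
Exact: F⁻¹(0.025) = 0.698; F⁻¹(0.975) = 0.984.

[0.698, 0.984]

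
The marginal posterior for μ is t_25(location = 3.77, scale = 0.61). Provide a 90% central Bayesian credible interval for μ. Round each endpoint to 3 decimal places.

The t_25 distribution is symmetric; the 90% interval is 3.77 ± t·0.61 with t_{0.95,25} = 1.708.
Half-width: 1.708 × 0.61 = 1.042.
3.77 − 1.042 = 2.728; 3.77 + 1.042 = 4.812.

[2.728, 4.812]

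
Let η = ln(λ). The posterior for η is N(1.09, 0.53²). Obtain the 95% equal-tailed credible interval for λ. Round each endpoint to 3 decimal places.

On the log scale the 95% interval is 1.09 ± 1.960 × 0.53 = [0.0512, 2.1288].
Exponentiate: [e^0.0512, e^2.1288] = [1.053, 8.405].

[1.053, 8.405]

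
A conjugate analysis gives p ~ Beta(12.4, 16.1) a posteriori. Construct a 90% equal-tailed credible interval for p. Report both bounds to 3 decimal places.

[0.287, 0.588]

Posterior: Beta(12.4, 16.1).
Equal-tailed 90% interval: the 0.05 and 0.95 quantiles of Beta(12.4, 16.1).
Posterior mean ≈ 0.435, SD ≈ 0.091; a Normal approximation gives roughly [0.285, 0.585].
Exact: F⁻¹(0.05) = 0.287; F⁻¹(0.95) = 0.588.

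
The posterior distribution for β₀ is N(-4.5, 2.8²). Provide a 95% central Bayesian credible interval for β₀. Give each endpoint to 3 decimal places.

The posterior is symmetric, so the 95% equal-tailed interval is β₀ = -4.5 ± z·2.8 with z = 1.960.
Half-width: 1.960 × 2.8 = 5.488.
-4.5 − 5.488 = -9.988; -4.5 + 5.488 = 0.988.

[-9.988, 0.988]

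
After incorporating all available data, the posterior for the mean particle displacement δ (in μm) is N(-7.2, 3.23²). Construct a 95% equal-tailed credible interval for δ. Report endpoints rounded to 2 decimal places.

[-13.53, -0.87]

The posterior is symmetric, so the 95% equal-tailed interval is δ = -7.2 ± z·3.23 with z = 1.960.
Half-width: 1.960 × 3.23 = 6.33.
-7.2 − 6.33 = -13.53; -7.2 + 6.33 = -0.87.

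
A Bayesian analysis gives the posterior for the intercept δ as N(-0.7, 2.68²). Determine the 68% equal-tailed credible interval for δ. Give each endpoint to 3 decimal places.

The posterior is symmetric, so the 68% equal-tailed interval is δ = -0.7 ± z·2.68 with z = 0.994.
Half-width: 0.994 × 2.68 = 2.665.
-0.7 − 2.665 = -3.365; -0.7 + 2.665 = 1.965.

[-3.365, 1.965]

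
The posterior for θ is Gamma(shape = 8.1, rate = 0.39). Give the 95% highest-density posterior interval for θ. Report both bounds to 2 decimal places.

[7.79, 35.30]

The posterior is unimodal and skewed, so the HPD interval has equal density at both endpoints and is the shortest 95% interval.
Solving f(7.79) = f(35.30) with F(35.30) − F(7.79) = 0.95 gives [7.79, 35.30].
For comparison, the equal-tailed interval is [9.02, 37.33]; the HPD is narrower and shifted toward the mode.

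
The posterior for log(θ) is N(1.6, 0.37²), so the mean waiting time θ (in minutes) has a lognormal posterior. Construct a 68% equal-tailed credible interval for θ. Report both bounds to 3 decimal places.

[3.428, 7.156]

On the log scale the 68% interval is 1.6 ± 0.994 × 0.37 = [1.2321, 1.9679].
Exponentiate: [e^1.2321, e^1.9679] = [3.428, 7.156].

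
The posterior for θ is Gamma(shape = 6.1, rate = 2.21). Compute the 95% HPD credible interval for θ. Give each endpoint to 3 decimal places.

[0.822, 4.980]

The posterior is unimodal and skewed, so the HPD interval has equal density at both endpoints and is the shortest 95% interval.
Solving f(0.822) = f(4.980) with F(4.980) − F(0.822) = 0.95 gives [0.822, 4.980].
For comparison, the equal-tailed interval is [1.023, 5.343]; the HPD is narrower and shifted toward the mode.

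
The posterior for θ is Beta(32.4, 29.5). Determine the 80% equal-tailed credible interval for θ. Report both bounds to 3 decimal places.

[0.442, 0.604]

Posterior: Beta(32.4, 29.5).
Equal-tailed 80% interval: the 0.1 and 0.9 quantiles of Beta(32.4, 29.5).
Posterior mean ≈ 0.523, SD ≈ 0.063; a Normal approximation gives roughly [0.443, 0.604].
Exact: F⁻¹(0.1) = 0.442; F⁻¹(0.9) = 0.604.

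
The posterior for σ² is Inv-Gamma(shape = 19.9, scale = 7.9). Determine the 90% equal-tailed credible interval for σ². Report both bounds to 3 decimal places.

Inverse-Gamma(19.9, 7.9) quantiles: F⁻¹(0.05) and F⁻¹(0.95).
Equivalently, 1/σ² ~ Gamma(19.9, rate = 7.9); invert its 0.95 and 0.05 quantiles.
Posterior mean ≈ 0.418, SD ≈ 0.099; a Normal approximation gives roughly [0.255, 0.580].
Exact: lower = 0.285; upper = 0.600.

[0.285, 0.600]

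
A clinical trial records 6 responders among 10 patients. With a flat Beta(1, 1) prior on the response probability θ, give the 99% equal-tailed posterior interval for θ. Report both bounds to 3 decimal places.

[0.233, 0.886]

Posterior: Beta(1+6, 1+4) = Beta(7, 5).
Equal-tailed 99% interval: the 0.005 and 0.995 quantiles of Beta(7, 5).
Posterior mean ≈ 0.583, SD ≈ 0.137; a Normal approximation gives roughly [0.231, 0.936].
Exact: F⁻¹(0.005) = 0.233; F⁻¹(0.995) = 0.886.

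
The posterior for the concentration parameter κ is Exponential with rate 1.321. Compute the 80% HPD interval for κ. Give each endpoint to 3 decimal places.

The exponential density is strictly decreasing on [0, ∞), so the HPD interval is anchored at 0: [0, q] with P(κ ≤ q) = 0.80.
q = −ln(1 − 0.80) / 1.321 = 1.6094 / 1.321 = 1.218.

[0.000, 1.218]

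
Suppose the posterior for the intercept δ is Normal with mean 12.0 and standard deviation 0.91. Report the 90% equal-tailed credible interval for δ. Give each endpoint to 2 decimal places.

The posterior is symmetric, so the 90% equal-tailed interval is δ = 12.0 ± z·0.91 with z = 1.645.
Half-width: 1.645 × 0.91 = 1.50.
12.0 − 1.50 = 10.50; 12.0 + 1.50 = 13.50.

[10.50, 13.50]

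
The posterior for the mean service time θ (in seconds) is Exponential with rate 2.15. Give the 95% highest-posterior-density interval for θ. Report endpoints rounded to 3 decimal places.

The exponential density is strictly decreasing on [0, ∞), so the HPD interval is anchored at 0: [0, q] with P(θ ≤ q) = 0.95.
q = −ln(1 − 0.95) / 2.15 = 2.9957 / 2.15 = 1.393.

[0.000, 1.393]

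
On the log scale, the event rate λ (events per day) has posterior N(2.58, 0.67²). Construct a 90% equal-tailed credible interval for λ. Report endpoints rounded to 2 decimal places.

On the log scale the 90% interval is 2.58 ± 1.645 × 0.67 = [1.4779, 3.6821].
Exponentiate: [e^1.4779, e^3.6821] = [4.38, 39.73].

[4.38, 39.73]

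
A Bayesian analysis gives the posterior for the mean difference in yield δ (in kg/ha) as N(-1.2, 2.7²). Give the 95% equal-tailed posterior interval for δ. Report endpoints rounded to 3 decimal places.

The posterior is symmetric, so the 95% equal-tailed interval is δ = -1.2 ± z·2.7 with z = 1.960.
Half-width: 1.960 × 2.7 = 5.292.
-1.2 − 5.292 = -6.492; -1.2 + 5.292 = 4.092.

[-6.492, 4.092]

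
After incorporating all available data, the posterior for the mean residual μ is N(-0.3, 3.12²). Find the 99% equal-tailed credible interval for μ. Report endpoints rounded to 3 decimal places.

The posterior is symmetric, so the 99% equal-tailed interval is μ = -0.3 ± z·3.12 with z = 2.576.
Half-width: 2.576 × 3.12 = 8.037.
-0.3 − 8.037 = -8.337; -0.3 + 8.037 = 7.737.

[-8.337, 7.737]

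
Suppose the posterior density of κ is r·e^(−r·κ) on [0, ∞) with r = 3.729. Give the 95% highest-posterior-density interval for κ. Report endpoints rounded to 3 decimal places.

The exponential density is strictly decreasing on [0, ∞), so the HPD interval is anchored at 0: [0, q] with P(κ ≤ q) = 0.95.
q = −ln(1 − 0.95) / 3.729 = 2.9957 / 3.729 = 0.803.

[0.000, 0.803]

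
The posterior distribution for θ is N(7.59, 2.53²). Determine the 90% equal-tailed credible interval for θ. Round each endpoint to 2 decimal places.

[3.43, 11.75]

The posterior is symmetric, so the 90% equal-tailed interval is θ = 7.59 ± z·2.53 with z = 1.645.
Half-width: 1.645 × 2.53 = 4.16.
7.59 − 4.16 = 3.43; 7.59 + 4.16 = 11.75.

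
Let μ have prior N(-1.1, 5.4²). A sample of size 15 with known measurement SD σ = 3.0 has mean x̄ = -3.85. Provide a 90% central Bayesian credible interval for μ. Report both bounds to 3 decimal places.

Posterior precision = 1/5.4² + 15/3.0² = 0.0343 + 1.6667 = 1.7010, so posterior SD = 0.7667.
Posterior mean = (-1.1/5.4² + 15·-3.85/3.0²) / 1.7010 = -3.7946.
Interval: -3.7946 ± 1.645 × 0.7667 → [-5.056, -2.533].

[-5.056, -2.533]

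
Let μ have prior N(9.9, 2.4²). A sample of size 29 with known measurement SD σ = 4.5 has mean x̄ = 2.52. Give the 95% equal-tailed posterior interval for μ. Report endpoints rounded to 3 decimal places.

[1.771, 4.865]

Posterior precision = 1/2.4² + 29/4.5² = 0.1736 + 1.4321 = 1.6057, so posterior SD = 0.7892.
Posterior mean = (9.9/2.4² + 29·2.52/4.5²) / 1.6057 = 3.3179.
Interval: 3.3179 ± 1.960 × 0.7892 → [1.771, 4.865].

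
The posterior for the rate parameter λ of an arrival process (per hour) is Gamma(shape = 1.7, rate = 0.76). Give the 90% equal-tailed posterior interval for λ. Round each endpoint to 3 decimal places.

Posterior: Gamma(shape 1.7, rate 0.76).
Equal-tailed 90% interval: Gamma(1.7, 0.76) quantiles at 0.05 and 0.95.
Posterior mean ≈ 2.237, SD ≈ 1.716; a Normal approximation gives roughly [-0.585, 5.059].
Exact: lower = 0.319; upper = 5.590.

[0.319, 5.590]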